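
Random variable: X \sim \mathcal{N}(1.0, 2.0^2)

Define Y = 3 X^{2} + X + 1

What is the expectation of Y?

E[Y] = 3*E[X²] + 1*E[X] + 1
E[X] = 1
E[X²] = Var(X) + (E[X])² = 4 + 1 = 5
E[Y] = 3*5 + 1*1 + 1 = 17

17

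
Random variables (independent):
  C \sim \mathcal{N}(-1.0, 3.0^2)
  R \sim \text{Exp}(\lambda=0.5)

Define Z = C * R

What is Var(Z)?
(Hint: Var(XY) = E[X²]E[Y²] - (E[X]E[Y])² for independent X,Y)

Var(XY) = E[X²]E[Y²] - (E[X]E[Y])²
E[C] = -1, Var(C) = 9
E[R] = 2, Var(R) = 4
E[C²] = 9 + (-1)² = 10
E[R²] = 4 + 2² = 8
Var(Z) = 10*8 - (-1*2)²
= 80 - 4 = 76

76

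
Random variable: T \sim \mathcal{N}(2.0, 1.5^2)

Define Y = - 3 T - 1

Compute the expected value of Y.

For Y = -3T - 1:
E[Y] = -3 * E[T] - 1
E[T] = 2.0 = 2
E[Y] = -3 * 2 - 1 = -7

-7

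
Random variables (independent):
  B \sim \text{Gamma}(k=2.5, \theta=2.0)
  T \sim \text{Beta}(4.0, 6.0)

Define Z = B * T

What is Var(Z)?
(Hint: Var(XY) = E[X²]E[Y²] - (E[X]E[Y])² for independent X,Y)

Var(XY) = E[X²]E[Y²] - (E[X]E[Y])²
E[B] = 5, Var(B) = 10
E[T] = 0.4, Var(T) = 0.021818182
E[B²] = 10 + 5² = 35
E[T²] = 0.021818182 + 0.4² = 0.18181818
Var(Z) = 35*0.18181818 - (5*0.4)²
= 6.3636364 - 4 = 2.3636364

2.3636364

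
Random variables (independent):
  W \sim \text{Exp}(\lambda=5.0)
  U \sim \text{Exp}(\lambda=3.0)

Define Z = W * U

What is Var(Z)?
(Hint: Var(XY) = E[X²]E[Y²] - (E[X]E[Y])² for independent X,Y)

Var(XY) = E[X²]E[Y²] - (E[X]E[Y])²
E[W] = 0.2, Var(W) = 0.04
E[U] = 0.33333333, Var(U) = 0.11111111
E[W²] = 0.04 + 0.2² = 0.08
E[U²] = 0.11111111 + 0.33333333² = 0.22222222
Var(Z) = 0.08*0.22222222 - (0.2*0.33333333)²
= 0.017777778 - 0.0044444444 = 0.013333333

0.013333333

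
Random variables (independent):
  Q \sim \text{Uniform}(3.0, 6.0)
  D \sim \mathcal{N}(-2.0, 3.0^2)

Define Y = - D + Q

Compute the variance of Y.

For independent RVs: Var(aX + bY) = a²Var(X) + b²Var(Y)
Var(Q) = 0.75
Var(D) = 9
Var(Y) = 1²*0.75 + (-1)²*9
= 1*0.75 + 1*9 = 9.75

9.75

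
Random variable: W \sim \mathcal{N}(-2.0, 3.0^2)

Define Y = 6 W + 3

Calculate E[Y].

For Y = 6W + 3:
E[Y] = 6 * E[W] + 3
E[W] = -2.0 = -2
E[Y] = 6 * (-2) + 3 = -9

-9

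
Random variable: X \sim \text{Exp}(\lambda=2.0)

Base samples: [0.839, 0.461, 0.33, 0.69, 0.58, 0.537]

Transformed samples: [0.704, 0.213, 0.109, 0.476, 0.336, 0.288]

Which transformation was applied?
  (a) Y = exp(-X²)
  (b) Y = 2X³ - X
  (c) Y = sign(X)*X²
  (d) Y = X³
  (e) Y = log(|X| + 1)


Checking option (c) Y = sign(X)*X²:
  X = 0.839 -> Y = 0.704 ✓
  X = 0.461 -> Y = 0.213 ✓
  X = 0.33 -> Y = 0.109 ✓
All samples match this transformation.

(c) sign(X)*X²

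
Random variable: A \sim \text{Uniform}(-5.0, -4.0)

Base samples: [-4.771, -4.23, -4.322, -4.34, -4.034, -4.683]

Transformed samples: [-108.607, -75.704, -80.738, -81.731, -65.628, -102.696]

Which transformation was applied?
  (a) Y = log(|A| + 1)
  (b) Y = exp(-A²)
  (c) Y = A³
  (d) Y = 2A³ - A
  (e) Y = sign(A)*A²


Checking option (c) Y = A³:
  A = -4.771 -> Y = -108.607 ✓
  A = -4.23 -> Y = -75.704 ✓
  A = -4.322 -> Y = -80.738 ✓
All samples match this transformation.

(c) A³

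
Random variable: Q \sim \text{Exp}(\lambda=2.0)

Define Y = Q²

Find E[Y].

E[Q²] = Var(Q) + (E[Q])² = 0.25 + 0.25 = 0.5

0.5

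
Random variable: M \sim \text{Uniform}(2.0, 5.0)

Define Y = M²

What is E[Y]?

E[M²] = Var(M) + (E[M])² = 0.75 + 12.25 = 13

13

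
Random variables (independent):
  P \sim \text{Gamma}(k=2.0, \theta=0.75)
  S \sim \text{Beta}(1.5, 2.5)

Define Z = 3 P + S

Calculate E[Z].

E[Z] = 3*E[P] + 1*E[S]
E[P] = 1.5
E[S] = 0.375
E[Z] = 3*1.5 + 1*0.375 = 4.875

4.875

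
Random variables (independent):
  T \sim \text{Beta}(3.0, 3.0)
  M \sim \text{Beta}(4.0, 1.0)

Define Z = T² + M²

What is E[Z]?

E[Z] = E[T²] + E[M²]
E[T²] = Var(T) + E[T]² = 0.035714286 + 0.25 = 0.28571429
E[M²] = Var(M) + E[M]² = 0.026666667 + 0.64 = 0.66666667
E[Z] = 0.28571429 + 0.66666667 = 0.95238095

0.95238095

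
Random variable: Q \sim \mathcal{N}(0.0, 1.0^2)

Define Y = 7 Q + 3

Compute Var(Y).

For Y = aQ + b: Var(Y) = a² * Var(Q)
Var(Q) = 1.0^2 = 1
Var(Y) = 7² * 1 = 49 * 1 = 49

49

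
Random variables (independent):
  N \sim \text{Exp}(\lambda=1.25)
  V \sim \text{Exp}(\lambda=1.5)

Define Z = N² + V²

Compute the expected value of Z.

E[Z] = E[N²] + E[V²]
E[N²] = Var(N) + E[N]² = 0.64 + 0.64 = 1.28
E[V²] = Var(V) + E[V]² = 0.44444444 + 0.44444444 = 0.88888889
E[Z] = 1.28 + 0.88888889 = 2.1688889

2.1688889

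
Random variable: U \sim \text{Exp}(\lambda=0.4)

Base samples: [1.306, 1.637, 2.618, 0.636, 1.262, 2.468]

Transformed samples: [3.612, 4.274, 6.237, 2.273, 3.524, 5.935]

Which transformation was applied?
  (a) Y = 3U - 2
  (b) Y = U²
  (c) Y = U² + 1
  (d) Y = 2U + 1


Checking option (d) Y = 2U + 1:
  U = 1.306 -> Y = 3.612 ✓
  U = 1.637 -> Y = 4.274 ✓
  U = 2.618 -> Y = 6.237 ✓
All samples match this transformation.

(d) 2U + 1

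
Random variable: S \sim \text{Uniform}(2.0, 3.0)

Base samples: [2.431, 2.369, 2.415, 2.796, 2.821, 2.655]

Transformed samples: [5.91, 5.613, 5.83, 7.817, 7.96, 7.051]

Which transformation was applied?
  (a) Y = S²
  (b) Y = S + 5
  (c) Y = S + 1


Checking option (a) Y = S²:
  S = 2.431 -> Y = 5.91 ✓
  S = 2.369 -> Y = 5.613 ✓
  S = 2.415 -> Y = 5.83 ✓
All samples match this transformation.

(a) S²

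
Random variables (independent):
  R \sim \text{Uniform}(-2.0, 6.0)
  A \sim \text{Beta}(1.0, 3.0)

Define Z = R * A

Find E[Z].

For independent RVs: E[XY] = E[X]*E[Y]
E[R] = 2
E[A] = 0.25
E[Z] = 2 * 0.25 = 0.5

0.5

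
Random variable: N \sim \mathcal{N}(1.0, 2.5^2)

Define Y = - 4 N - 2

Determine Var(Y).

For Y = aN + b: Var(Y) = a² * Var(N)
Var(N) = 2.5^2 = 6.25
Var(Y) = (-4)² * 6.25 = 16 * 6.25 = 100

100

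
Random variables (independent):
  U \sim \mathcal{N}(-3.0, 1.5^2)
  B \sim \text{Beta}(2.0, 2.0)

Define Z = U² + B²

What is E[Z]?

E[Z] = E[U²] + E[B²]
E[U²] = Var(U) + E[U]² = 2.25 + 9 = 11.25
E[B²] = Var(B) + E[B]² = 0.05 + 0.25 = 0.3
E[Z] = 11.25 + 0.3 = 11.55

11.55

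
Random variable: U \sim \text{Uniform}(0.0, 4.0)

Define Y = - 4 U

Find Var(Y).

For Y = aU + b: Var(Y) = a² * Var(U)
Var(U) = (4 - 0)^2/12 = 1.3333333
Var(Y) = (-4)² * 1.3333333 = 16 * 1.3333333 = 21.333333

21.333333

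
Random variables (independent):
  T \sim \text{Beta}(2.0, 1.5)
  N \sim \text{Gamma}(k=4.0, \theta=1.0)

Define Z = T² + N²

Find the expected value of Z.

E[Z] = E[T²] + E[N²]
E[T²] = Var(T) + E[T]² = 0.054421769 + 0.32653061 = 0.38095238
E[N²] = Var(N) + E[N]² = 4 + 16 = 20
E[Z] = 0.38095238 + 20 = 20.380952

20.380952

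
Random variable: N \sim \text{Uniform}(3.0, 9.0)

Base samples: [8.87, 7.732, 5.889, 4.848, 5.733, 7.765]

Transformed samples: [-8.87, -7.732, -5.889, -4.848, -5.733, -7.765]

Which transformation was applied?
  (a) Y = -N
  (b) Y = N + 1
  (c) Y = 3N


Checking option (a) Y = -N:
  N = 8.87 -> Y = -8.87 ✓
  N = 7.732 -> Y = -7.732 ✓
  N = 5.889 -> Y = -5.889 ✓
All samples match this transformation.

(a) -N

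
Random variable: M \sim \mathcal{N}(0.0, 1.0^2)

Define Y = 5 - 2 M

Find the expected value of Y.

For Y = -2M + 5:
E[Y] = -2 * E[M] + 5
E[M] = 0.0 = 0
E[Y] = -2 * 0 + 5 = 5

5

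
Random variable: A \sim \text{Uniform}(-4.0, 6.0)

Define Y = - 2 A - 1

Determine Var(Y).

For Y = aA + b: Var(Y) = a² * Var(A)
Var(A) = (6 + 4)^2/12 = 8.3333333
Var(Y) = (-2)² * 8.3333333 = 4 * 8.3333333 = 33.333333

33.333333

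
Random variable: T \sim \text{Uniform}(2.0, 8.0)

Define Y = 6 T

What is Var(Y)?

For Y = aT + b: Var(Y) = a² * Var(T)
Var(T) = (8 - 2)^2/12 = 3
Var(Y) = 6² * 3 = 36 * 3 = 108

108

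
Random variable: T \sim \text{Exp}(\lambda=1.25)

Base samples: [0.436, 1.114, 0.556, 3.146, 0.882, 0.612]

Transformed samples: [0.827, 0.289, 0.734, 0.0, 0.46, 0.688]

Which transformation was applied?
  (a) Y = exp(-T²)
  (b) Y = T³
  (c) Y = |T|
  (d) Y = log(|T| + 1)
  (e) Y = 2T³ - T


Checking option (a) Y = exp(-T²):
  T = 0.436 -> Y = 0.827 ✓
  T = 1.114 -> Y = 0.289 ✓
  T = 0.556 -> Y = 0.734 ✓
All samples match this transformation.

(a) exp(-T²)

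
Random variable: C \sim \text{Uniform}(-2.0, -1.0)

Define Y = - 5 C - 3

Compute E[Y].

For Y = -5C - 3:
E[Y] = -5 * E[C] - 3
E[C] = (-2 - 1)/2 = -1.5
E[Y] = -5 * (-1.5) - 3 = 4.5

4.5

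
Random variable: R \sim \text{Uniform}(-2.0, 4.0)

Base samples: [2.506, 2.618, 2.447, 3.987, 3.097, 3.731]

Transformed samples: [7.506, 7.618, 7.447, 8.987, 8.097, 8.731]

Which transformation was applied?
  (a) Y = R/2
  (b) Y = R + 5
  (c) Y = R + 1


Checking option (b) Y = R + 5:
  R = 2.506 -> Y = 7.506 ✓
  R = 2.618 -> Y = 7.618 ✓
  R = 2.447 -> Y = 7.447 ✓
All samples match this transformation.

(b) R + 5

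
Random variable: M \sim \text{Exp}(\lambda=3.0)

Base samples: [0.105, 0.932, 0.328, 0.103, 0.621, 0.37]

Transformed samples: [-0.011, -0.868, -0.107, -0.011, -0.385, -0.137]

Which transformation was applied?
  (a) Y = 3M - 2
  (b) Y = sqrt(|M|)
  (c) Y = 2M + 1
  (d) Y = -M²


Checking option (d) Y = -M²:
  M = 0.105 -> Y = -0.011 ✓
  M = 0.932 -> Y = -0.868 ✓
  M = 0.328 -> Y = -0.107 ✓
All samples match this transformation.

(d) -M²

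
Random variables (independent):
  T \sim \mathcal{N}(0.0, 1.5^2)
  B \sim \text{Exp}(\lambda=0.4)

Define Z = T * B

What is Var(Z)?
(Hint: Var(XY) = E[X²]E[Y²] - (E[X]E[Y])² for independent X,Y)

Var(XY) = E[X²]E[Y²] - (E[X]E[Y])²
E[T] = 0, Var(T) = 2.25
E[B] = 2.5, Var(B) = 6.25
E[T²] = 2.25 + 0² = 2.25
E[B²] = 6.25 + 2.5² = 12.5
Var(Z) = 2.25*12.5 - (0*2.5)²
= 28.125 - 0 = 28.125

28.125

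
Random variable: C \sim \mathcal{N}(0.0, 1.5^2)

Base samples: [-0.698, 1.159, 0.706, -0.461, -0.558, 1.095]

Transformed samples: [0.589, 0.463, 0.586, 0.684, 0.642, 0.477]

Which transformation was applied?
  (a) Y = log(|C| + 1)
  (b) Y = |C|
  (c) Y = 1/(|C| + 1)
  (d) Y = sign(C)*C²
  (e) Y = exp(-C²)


Checking option (c) Y = 1/(|C| + 1):
  C = -0.698 -> Y = 0.589 ✓
  C = 1.159 -> Y = 0.463 ✓
  C = 0.706 -> Y = 0.586 ✓
All samples match this transformation.

(c) 1/(|C| + 1)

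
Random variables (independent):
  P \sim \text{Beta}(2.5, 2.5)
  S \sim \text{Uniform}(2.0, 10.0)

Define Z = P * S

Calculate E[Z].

For independent RVs: E[XY] = E[X]*E[Y]
E[P] = 0.5
E[S] = 6
E[Z] = 0.5 * 6 = 3

3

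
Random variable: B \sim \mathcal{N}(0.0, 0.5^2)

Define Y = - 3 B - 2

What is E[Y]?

For Y = -3B - 2:
E[Y] = -3 * E[B] - 2
E[B] = 0.0 = 0
E[Y] = -3 * 0 - 2 = -2

-2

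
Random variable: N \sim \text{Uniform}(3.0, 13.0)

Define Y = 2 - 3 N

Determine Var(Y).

For Y = aN + b: Var(Y) = a² * Var(N)
Var(N) = (13 - 3)^2/12 = 8.3333333
Var(Y) = (-3)² * 8.3333333 = 9 * 8.3333333 = 75

75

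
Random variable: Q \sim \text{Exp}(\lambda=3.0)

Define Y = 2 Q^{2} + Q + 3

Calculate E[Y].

E[Y] = 2*E[Q²] + 1*E[Q] + 3
E[Q] = 0.33333333
E[Q²] = Var(Q) + (E[Q])² = 0.11111111 + 0.11111111 = 0.22222222
E[Y] = 2*0.22222222 + 1*0.33333333 + 3 = 3.7777778

3.7777778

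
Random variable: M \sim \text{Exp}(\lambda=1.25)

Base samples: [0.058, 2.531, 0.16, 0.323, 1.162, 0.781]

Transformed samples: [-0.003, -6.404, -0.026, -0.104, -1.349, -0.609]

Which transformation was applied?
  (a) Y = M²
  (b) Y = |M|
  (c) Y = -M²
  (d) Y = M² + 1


Checking option (c) Y = -M²:
  M = 0.058 -> Y = -0.003 ✓
  M = 2.531 -> Y = -6.404 ✓
  M = 0.16 -> Y = -0.026 ✓
All samples match this transformation.

(c) -M²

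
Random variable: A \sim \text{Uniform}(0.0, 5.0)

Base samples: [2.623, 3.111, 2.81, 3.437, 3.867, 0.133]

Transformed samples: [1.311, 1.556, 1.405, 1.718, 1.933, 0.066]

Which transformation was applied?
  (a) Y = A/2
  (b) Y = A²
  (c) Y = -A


Checking option (a) Y = A/2:
  A = 2.623 -> Y = 1.311 ✓
  A = 3.111 -> Y = 1.556 ✓
  A = 2.81 -> Y = 1.405 ✓
All samples match this transformation.

(a) A/2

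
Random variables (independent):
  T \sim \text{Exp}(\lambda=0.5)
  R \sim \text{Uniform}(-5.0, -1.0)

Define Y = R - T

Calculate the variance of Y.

For independent RVs: Var(aX + bY) = a²Var(X) + b²Var(Y)
Var(T) = 4
Var(R) = 1.3333333
Var(Y) = (-1)²*4 + 1²*1.3333333
= 1*4 + 1*1.3333333 = 5.3333333

5.3333333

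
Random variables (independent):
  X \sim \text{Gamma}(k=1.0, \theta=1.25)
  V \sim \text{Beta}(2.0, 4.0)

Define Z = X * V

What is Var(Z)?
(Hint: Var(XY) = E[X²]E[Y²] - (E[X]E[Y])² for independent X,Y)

Var(XY) = E[X²]E[Y²] - (E[X]E[Y])²
E[X] = 1.25, Var(X) = 1.5625
E[V] = 0.33333333, Var(V) = 0.031746032
E[X²] = 1.5625 + 1.25² = 3.125
E[V²] = 0.031746032 + 0.33333333² = 0.14285714
Var(Z) = 3.125*0.14285714 - (1.25*0.33333333)²
= 0.44642857 - 0.17361111 = 0.27281746

0.27281746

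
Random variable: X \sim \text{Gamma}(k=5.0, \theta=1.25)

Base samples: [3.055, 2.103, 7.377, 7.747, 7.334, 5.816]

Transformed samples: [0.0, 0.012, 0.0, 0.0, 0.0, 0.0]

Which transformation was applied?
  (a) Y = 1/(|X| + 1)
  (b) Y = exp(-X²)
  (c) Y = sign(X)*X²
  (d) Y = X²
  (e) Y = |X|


Checking option (b) Y = exp(-X²):
  X = 3.055 -> Y = 0.0 ✓
  X = 2.103 -> Y = 0.012 ✓
  X = 7.377 -> Y = 0.0 ✓
All samples match this transformation.

(b) exp(-X²)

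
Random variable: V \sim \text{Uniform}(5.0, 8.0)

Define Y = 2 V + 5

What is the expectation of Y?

For Y = 2V + 5:
E[Y] = 2 * E[V] + 5
E[V] = (5 + 8)/2 = 6.5
E[Y] = 2 * 6.5 + 5 = 18

18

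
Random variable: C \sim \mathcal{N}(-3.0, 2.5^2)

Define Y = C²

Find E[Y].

Using E[X²] = Var(X) + (E[X])²:
E[C] = -3
Var(C) = 2.5^2 = 6.25
E[C²] = 6.25 + (-3)² = 6.25 + 9 = 15.25

15.25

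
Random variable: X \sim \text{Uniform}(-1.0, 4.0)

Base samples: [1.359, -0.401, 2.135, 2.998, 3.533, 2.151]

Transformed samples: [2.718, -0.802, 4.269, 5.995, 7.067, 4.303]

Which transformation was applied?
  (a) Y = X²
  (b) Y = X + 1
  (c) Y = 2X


Checking option (c) Y = 2X:
  X = 1.359 -> Y = 2.718 ✓
  X = -0.401 -> Y = -0.802 ✓
  X = 2.135 -> Y = 4.269 ✓
All samples match this transformation.

(c) 2X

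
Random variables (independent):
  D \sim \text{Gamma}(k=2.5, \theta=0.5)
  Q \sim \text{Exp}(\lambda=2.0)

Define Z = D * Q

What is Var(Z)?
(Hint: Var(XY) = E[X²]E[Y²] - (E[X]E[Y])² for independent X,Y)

Var(XY) = E[X²]E[Y²] - (E[X]E[Y])²
E[D] = 1.25, Var(D) = 0.625
E[Q] = 0.5, Var(Q) = 0.25
E[D²] = 0.625 + 1.25² = 2.1875
E[Q²] = 0.25 + 0.5² = 0.5
Var(Z) = 2.1875*0.5 - (1.25*0.5)²
= 1.09375 - 0.390625 = 0.703125

0.703125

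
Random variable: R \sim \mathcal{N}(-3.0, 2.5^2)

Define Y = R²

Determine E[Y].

E[R²] = Var(R) + (E[R])² = 6.25 + 9 = 15.25

15.25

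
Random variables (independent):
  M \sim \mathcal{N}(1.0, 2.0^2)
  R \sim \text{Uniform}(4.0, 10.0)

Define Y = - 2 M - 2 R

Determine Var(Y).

For independent RVs: Var(aX + bY) = a²Var(X) + b²Var(Y)
Var(M) = 4
Var(R) = 3
Var(Y) = (-2)²*4 + (-2)²*3
= 4*4 + 4*3 = 28

28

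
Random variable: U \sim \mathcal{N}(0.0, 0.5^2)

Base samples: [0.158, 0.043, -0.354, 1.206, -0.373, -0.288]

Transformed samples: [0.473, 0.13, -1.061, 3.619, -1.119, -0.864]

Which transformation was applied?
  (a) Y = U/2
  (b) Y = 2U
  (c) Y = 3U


Checking option (c) Y = 3U:
  U = 0.158 -> Y = 0.473 ✓
  U = 0.043 -> Y = 0.13 ✓
  U = -0.354 -> Y = -1.061 ✓
All samples match this transformation.

(c) 3U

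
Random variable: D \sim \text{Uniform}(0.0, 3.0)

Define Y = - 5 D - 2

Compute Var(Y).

For Y = aD + b: Var(Y) = a² * Var(D)
Var(D) = (3 - 0)^2/12 = 0.75
Var(Y) = (-5)² * 0.75 = 25 * 0.75 = 18.75

18.75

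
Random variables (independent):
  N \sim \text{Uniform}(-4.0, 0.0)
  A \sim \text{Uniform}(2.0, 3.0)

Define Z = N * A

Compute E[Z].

For independent RVs: E[XY] = E[X]*E[Y]
E[N] = -2
E[A] = 2.5
E[Z] = -2 * 2.5 = -5

-5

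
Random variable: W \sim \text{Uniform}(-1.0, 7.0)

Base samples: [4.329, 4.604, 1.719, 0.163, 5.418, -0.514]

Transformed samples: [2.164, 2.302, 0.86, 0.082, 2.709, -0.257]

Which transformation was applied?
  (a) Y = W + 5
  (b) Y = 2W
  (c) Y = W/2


Checking option (c) Y = W/2:
  W = 4.329 -> Y = 2.164 ✓
  W = 4.604 -> Y = 2.302 ✓
  W = 1.719 -> Y = 0.86 ✓
All samples match this transformation.

(c) W/2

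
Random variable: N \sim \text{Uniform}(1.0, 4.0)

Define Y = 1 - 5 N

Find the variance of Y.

For Y = aN + b: Var(Y) = a² * Var(N)
Var(N) = (4 - 1)^2/12 = 0.75
Var(Y) = (-5)² * 0.75 = 25 * 0.75 = 18.75

18.75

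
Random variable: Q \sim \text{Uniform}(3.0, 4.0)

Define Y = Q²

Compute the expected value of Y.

Using E[X²] = Var(X) + (E[X])²:
E[Q] = 3.5
Var(Q) = (4 - 3)^2/12 = 0.083333333
E[Q²] = 0.083333333 + 3.5² = 0.083333333 + 12.25 = 12.333333

12.333333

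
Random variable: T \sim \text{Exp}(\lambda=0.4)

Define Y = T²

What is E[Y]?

E[T²] = Var(T) + (E[T])² = 6.25 + 6.25 = 12.5

12.5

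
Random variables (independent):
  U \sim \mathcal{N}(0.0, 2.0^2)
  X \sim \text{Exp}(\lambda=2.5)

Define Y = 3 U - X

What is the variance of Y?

For independent RVs: Var(aX + bY) = a²Var(X) + b²Var(Y)
Var(U) = 4
Var(X) = 0.16
Var(Y) = 3²*4 + (-1)²*0.16
= 9*4 + 1*0.16 = 36.16

36.16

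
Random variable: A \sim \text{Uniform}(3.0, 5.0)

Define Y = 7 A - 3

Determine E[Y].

For Y = 7A - 3:
E[Y] = 7 * E[A] - 3
E[A] = (3 + 5)/2 = 4
E[Y] = 7 * 4 - 3 = 25

25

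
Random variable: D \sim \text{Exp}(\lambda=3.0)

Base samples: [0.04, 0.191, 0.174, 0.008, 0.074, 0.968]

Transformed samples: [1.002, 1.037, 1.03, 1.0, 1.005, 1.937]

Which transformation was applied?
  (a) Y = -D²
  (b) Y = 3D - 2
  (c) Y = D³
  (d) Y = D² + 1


Checking option (d) Y = D² + 1:
  D = 0.04 -> Y = 1.002 ✓
  D = 0.191 -> Y = 1.037 ✓
  D = 0.174 -> Y = 1.03 ✓
All samples match this transformation.

(d) D² + 1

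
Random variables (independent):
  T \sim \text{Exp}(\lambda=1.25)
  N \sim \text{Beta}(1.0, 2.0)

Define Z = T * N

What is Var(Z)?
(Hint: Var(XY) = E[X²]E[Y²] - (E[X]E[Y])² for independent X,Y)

Var(XY) = E[X²]E[Y²] - (E[X]E[Y])²
E[T] = 0.8, Var(T) = 0.64
E[N] = 0.33333333, Var(N) = 0.055555556
E[T²] = 0.64 + 0.8² = 1.28
E[N²] = 0.055555556 + 0.33333333² = 0.16666667
Var(Z) = 1.28*0.16666667 - (0.8*0.33333333)²
= 0.21333333 - 0.071111111 = 0.14222222

0.14222222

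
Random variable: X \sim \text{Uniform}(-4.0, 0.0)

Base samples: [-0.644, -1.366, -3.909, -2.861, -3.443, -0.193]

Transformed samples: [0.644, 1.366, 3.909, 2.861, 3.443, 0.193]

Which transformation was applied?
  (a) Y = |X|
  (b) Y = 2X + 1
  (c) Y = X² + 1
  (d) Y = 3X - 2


Checking option (a) Y = |X|:
  X = -0.644 -> Y = 0.644 ✓
  X = -1.366 -> Y = 1.366 ✓
  X = -3.909 -> Y = 3.909 ✓
All samples match this transformation.

(a) |X|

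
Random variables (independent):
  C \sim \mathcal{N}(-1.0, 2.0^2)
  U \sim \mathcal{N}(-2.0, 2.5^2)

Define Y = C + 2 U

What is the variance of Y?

For independent RVs: Var(aX + bY) = a²Var(X) + b²Var(Y)
Var(C) = 4
Var(U) = 6.25
Var(Y) = 1²*4 + 2²*6.25
= 1*4 + 4*6.25 = 29

29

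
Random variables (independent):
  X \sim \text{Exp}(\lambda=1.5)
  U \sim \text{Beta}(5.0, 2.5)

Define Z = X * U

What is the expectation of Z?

For independent RVs: E[XY] = E[X]*E[Y]
E[X] = 0.66666667
E[U] = 0.66666667
E[Z] = 0.66666667 * 0.66666667 = 0.44444444

0.44444444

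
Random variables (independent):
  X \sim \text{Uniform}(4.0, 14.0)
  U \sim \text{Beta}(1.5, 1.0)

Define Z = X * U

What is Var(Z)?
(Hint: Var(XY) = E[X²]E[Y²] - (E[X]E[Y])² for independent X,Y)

Var(XY) = E[X²]E[Y²] - (E[X]E[Y])²
E[X] = 9, Var(X) = 8.3333333
E[U] = 0.6, Var(U) = 0.068571429
E[X²] = 8.3333333 + 9² = 89.333333
E[U²] = 0.068571429 + 0.6² = 0.42857143
Var(Z) = 89.333333*0.42857143 - (9*0.6)²
= 38.285714 - 29.16 = 9.1257143

9.1257143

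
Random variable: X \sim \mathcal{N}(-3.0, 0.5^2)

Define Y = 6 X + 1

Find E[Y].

For Y = 6X + 1:
E[Y] = 6 * E[X] + 1
E[X] = -3.0 = -3
E[Y] = 6 * (-3) + 1 = -17

-17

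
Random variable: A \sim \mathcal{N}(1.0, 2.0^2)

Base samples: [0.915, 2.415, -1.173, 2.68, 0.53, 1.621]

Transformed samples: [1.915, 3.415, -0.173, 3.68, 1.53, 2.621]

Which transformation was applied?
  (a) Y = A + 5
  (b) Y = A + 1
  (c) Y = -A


Checking option (b) Y = A + 1:
  A = 0.915 -> Y = 1.915 ✓
  A = 2.415 -> Y = 3.415 ✓
  A = -1.173 -> Y = -0.173 ✓
All samples match this transformation.

(b) A + 1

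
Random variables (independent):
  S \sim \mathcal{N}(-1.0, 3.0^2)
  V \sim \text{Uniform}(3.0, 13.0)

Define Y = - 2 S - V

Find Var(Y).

For independent RVs: Var(aX + bY) = a²Var(X) + b²Var(Y)
Var(S) = 9
Var(V) = 8.3333333
Var(Y) = (-2)²*9 + (-1)²*8.3333333
= 4*9 + 1*8.3333333 = 44.333333

44.333333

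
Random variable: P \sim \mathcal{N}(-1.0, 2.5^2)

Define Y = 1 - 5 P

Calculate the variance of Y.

For Y = aP + b: Var(Y) = a² * Var(P)
Var(P) = 2.5^2 = 6.25
Var(Y) = (-5)² * 6.25 = 25 * 6.25 = 156.25

156.25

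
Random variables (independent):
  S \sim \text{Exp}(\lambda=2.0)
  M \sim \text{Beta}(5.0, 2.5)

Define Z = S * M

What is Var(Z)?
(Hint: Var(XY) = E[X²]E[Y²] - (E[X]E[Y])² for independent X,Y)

Var(XY) = E[X²]E[Y²] - (E[X]E[Y])²
E[S] = 0.5, Var(S) = 0.25
E[M] = 0.66666667, Var(M) = 0.026143791
E[S²] = 0.25 + 0.5² = 0.5
E[M²] = 0.026143791 + 0.66666667² = 0.47058824
Var(Z) = 0.5*0.47058824 - (0.5*0.66666667)²
= 0.23529412 - 0.11111111 = 0.12418301

0.12418301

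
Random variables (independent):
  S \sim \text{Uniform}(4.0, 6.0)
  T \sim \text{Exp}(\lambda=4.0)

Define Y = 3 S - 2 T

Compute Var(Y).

For independent RVs: Var(aX + bY) = a²Var(X) + b²Var(Y)
Var(S) = 0.33333333
Var(T) = 0.0625
Var(Y) = 3²*0.33333333 + (-2)²*0.0625
= 9*0.33333333 + 4*0.0625 = 3.25

3.25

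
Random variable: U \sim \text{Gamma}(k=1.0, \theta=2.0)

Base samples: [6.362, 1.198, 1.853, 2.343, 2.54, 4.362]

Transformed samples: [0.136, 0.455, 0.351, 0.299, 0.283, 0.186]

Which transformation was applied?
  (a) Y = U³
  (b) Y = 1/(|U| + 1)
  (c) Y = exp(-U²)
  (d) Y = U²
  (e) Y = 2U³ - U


Checking option (b) Y = 1/(|U| + 1):
  U = 6.362 -> Y = 0.136 ✓
  U = 1.198 -> Y = 0.455 ✓
  U = 1.853 -> Y = 0.351 ✓
All samples match this transformation.

(b) 1/(|U| + 1)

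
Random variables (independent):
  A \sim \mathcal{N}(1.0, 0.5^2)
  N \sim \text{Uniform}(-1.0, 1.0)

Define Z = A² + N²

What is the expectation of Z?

E[Z] = E[A²] + E[N²]
E[A²] = Var(A) + E[A]² = 0.25 + 1 = 1.25
E[N²] = Var(N) + E[N]² = 0.33333333 + 0 = 0.33333333
E[Z] = 1.25 + 0.33333333 = 1.5833333

1.5833333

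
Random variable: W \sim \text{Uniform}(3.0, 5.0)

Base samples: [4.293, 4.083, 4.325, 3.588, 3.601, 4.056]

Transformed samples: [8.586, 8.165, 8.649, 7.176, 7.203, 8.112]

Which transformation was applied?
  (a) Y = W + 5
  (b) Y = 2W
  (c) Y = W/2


Checking option (b) Y = 2W:
  W = 4.293 -> Y = 8.586 ✓
  W = 4.083 -> Y = 8.165 ✓
  W = 4.325 -> Y = 8.649 ✓
All samples match this transformation.

(b) 2W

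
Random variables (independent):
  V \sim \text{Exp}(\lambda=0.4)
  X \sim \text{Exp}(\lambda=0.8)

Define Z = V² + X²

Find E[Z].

E[Z] = E[V²] + E[X²]
E[V²] = Var(V) + E[V]² = 6.25 + 6.25 = 12.5
E[X²] = Var(X) + E[X]² = 1.5625 + 1.5625 = 3.125
E[Z] = 12.5 + 3.125 = 15.625

15.625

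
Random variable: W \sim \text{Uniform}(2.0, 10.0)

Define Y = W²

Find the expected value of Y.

Using E[X²] = Var(X) + (E[X])²:
E[W] = 6
Var(W) = (10 - 2)^2/12 = 5.3333333
E[W²] = 5.3333333 + 6² = 5.3333333 + 36 = 41.333333

41.333333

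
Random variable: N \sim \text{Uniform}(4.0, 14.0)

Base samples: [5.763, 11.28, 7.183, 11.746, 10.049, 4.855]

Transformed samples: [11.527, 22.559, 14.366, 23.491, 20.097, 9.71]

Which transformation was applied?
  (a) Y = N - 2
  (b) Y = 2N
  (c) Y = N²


Checking option (b) Y = 2N:
  N = 5.763 -> Y = 11.527 ✓
  N = 11.28 -> Y = 22.559 ✓
  N = 7.183 -> Y = 14.366 ✓
All samples match this transformation.

(b) 2N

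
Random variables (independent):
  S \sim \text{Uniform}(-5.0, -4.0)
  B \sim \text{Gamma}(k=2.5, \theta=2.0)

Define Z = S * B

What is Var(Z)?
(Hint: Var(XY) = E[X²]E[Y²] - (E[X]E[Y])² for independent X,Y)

Var(XY) = E[X²]E[Y²] - (E[X]E[Y])²
E[S] = -4.5, Var(S) = 0.083333333
E[B] = 5, Var(B) = 10
E[S²] = 0.083333333 + (-4.5)² = 20.333333
E[B²] = 10 + 5² = 35
Var(Z) = 20.333333*35 - (-4.5*5)²
= 711.66667 - 506.25 = 205.41667

205.41667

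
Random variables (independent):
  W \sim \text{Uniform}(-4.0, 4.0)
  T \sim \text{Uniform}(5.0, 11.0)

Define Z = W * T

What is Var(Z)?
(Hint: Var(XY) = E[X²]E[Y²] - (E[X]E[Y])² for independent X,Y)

Var(XY) = E[X²]E[Y²] - (E[X]E[Y])²
E[W] = 0, Var(W) = 5.3333333
E[T] = 8, Var(T) = 3
E[W²] = 5.3333333 + 0² = 5.3333333
E[T²] = 3 + 8² = 67
Var(Z) = 5.3333333*67 - (0*8)²
= 357.33333 - 0 = 357.33333

357.33333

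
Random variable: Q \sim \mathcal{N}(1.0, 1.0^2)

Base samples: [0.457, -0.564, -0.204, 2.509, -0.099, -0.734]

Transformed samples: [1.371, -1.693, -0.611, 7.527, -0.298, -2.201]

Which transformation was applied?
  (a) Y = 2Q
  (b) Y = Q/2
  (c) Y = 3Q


Checking option (c) Y = 3Q:
  Q = 0.457 -> Y = 1.371 ✓
  Q = -0.564 -> Y = -1.693 ✓
  Q = -0.204 -> Y = -0.611 ✓
All samples match this transformation.

(c) 3Q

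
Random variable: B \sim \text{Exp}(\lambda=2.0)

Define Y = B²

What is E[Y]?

Using E[X²] = Var(X) + (E[X])²:
E[B] = 0.5
Var(B) = 1/2.0^2 = 0.25
E[B²] = 0.25 + 0.5² = 0.25 + 0.25 = 0.5

0.5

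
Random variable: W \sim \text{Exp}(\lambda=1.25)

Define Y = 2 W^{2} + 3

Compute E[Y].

E[Y] = 2*E[W²] + 3
E[W] = 0.8
E[W²] = Var(W) + (E[W])² = 0.64 + 0.64 = 1.28
E[Y] = 2*1.28 + 3 = 5.56

5.56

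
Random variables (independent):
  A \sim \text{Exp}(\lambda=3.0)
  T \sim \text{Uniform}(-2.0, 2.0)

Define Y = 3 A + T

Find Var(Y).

For independent RVs: Var(aX + bY) = a²Var(X) + b²Var(Y)
Var(A) = 0.11111111
Var(T) = 1.3333333
Var(Y) = 3²*0.11111111 + 1²*1.3333333
= 9*0.11111111 + 1*1.3333333 = 2.3333333

2.3333333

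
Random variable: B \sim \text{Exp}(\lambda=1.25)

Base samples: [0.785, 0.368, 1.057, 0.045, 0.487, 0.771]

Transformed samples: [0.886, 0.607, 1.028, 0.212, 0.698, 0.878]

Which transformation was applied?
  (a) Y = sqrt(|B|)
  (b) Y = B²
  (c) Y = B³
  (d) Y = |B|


Checking option (a) Y = sqrt(|B|):
  B = 0.785 -> Y = 0.886 ✓
  B = 0.368 -> Y = 0.607 ✓
  B = 1.057 -> Y = 1.028 ✓
All samples match this transformation.

(a) sqrt(|B|)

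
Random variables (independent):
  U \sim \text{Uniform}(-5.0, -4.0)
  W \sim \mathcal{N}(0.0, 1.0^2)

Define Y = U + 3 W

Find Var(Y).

For independent RVs: Var(aX + bY) = a²Var(X) + b²Var(Y)
Var(U) = 0.083333333
Var(W) = 1
Var(Y) = 1²*0.083333333 + 3²*1
= 1*0.083333333 + 9*1 = 9.0833333

9.0833333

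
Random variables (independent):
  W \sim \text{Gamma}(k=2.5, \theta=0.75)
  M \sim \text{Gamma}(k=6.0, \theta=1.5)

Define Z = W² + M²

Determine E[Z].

E[Z] = E[W²] + E[M²]
E[W²] = Var(W) + E[W]² = 1.40625 + 3.515625 = 4.921875
E[M²] = Var(M) + E[M]² = 13.5 + 81 = 94.5
E[Z] = 4.921875 + 94.5 = 99.421875

99.421875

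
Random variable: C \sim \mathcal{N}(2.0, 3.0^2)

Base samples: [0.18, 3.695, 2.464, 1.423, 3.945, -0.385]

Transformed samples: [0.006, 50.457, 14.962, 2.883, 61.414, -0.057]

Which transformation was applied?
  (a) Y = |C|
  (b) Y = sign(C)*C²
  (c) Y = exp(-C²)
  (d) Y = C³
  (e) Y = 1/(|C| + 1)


Checking option (d) Y = C³:
  C = 0.18 -> Y = 0.006 ✓
  C = 3.695 -> Y = 50.457 ✓
  C = 2.464 -> Y = 14.962 ✓
All samples match this transformation.

(d) C³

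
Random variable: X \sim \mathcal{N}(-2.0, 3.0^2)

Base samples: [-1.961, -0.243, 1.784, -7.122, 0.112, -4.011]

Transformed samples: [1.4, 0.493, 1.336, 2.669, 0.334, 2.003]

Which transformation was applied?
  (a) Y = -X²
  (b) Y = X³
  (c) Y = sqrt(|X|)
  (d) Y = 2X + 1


Checking option (c) Y = sqrt(|X|):
  X = -1.961 -> Y = 1.4 ✓
  X = -0.243 -> Y = 0.493 ✓
  X = 1.784 -> Y = 1.336 ✓
All samples match this transformation.

(c) sqrt(|X|)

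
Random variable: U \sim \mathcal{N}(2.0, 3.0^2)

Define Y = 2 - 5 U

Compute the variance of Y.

For Y = aU + b: Var(Y) = a² * Var(U)
Var(U) = 3.0^2 = 9
Var(Y) = (-5)² * 9 = 25 * 9 = 225

225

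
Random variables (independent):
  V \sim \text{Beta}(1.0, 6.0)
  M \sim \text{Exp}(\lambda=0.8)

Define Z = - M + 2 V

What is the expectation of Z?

E[Z] = 2*E[V] - 1*E[M]
E[V] = 0.14285714
E[M] = 1.25
E[Z] = 2*0.14285714 - 1*1.25 = -0.96428571

-0.96428571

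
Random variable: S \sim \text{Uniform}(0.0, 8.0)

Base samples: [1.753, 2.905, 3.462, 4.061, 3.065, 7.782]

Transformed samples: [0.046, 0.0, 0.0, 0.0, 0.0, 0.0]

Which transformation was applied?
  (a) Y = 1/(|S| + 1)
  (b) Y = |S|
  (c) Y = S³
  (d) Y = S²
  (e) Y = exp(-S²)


Checking option (e) Y = exp(-S²):
  S = 1.753 -> Y = 0.046 ✓
  S = 2.905 -> Y = 0.0 ✓
  S = 3.462 -> Y = 0.0 ✓
All samples match this transformation.

(e) exp(-S²)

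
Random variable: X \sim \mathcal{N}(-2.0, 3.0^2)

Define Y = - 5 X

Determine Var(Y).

For Y = aX + b: Var(Y) = a² * Var(X)
Var(X) = 3.0^2 = 9
Var(Y) = (-5)² * 9 = 25 * 9 = 225

225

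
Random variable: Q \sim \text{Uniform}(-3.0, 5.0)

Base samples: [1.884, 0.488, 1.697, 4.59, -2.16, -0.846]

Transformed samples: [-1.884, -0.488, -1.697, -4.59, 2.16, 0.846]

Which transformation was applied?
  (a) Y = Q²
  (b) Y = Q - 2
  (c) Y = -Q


Checking option (c) Y = -Q:
  Q = 1.884 -> Y = -1.884 ✓
  Q = 0.488 -> Y = -0.488 ✓
  Q = 1.697 -> Y = -1.697 ✓
All samples match this transformation.

(c) -Q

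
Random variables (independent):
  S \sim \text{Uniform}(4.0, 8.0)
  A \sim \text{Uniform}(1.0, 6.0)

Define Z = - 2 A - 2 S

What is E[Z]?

E[Z] = -2*E[S] - 2*E[A]
E[S] = 6
E[A] = 3.5
E[Z] = -2*6 - 2*3.5 = -19

-19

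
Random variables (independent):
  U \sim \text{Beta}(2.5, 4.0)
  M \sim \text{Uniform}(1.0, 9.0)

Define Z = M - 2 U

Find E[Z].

E[Z] = -2*E[U] + 1*E[M]
E[U] = 0.38461538
E[M] = 5
E[Z] = -2*0.38461538 + 1*5 = 4.2307692

4.2307692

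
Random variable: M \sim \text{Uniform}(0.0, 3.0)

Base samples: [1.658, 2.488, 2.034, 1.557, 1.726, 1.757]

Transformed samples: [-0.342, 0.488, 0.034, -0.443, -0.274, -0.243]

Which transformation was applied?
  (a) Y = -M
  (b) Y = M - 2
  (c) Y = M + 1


Checking option (b) Y = M - 2:
  M = 1.658 -> Y = -0.342 ✓
  M = 2.488 -> Y = 0.488 ✓
  M = 2.034 -> Y = 0.034 ✓
All samples match this transformation.

(b) M - 2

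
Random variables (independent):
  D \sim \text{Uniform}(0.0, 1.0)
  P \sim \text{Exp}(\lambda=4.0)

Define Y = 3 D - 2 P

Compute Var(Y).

For independent RVs: Var(aX + bY) = a²Var(X) + b²Var(Y)
Var(D) = 0.083333333
Var(P) = 0.0625
Var(Y) = 3²*0.083333333 + (-2)²*0.0625
= 9*0.083333333 + 4*0.0625 = 1

1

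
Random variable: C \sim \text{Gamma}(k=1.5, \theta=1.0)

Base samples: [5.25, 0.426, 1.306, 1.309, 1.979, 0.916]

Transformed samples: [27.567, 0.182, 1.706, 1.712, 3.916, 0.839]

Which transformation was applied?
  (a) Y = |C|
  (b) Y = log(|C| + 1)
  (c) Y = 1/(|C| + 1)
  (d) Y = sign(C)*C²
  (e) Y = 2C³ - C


Checking option (d) Y = sign(C)*C²:
  C = 5.25 -> Y = 27.567 ✓
  C = 0.426 -> Y = 0.182 ✓
  C = 1.306 -> Y = 1.706 ✓
All samples match this transformation.

(d) sign(C)*C²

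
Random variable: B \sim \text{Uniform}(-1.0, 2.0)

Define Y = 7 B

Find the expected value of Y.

For Y = 7B:
E[Y] = 7 * E[B]
E[B] = (-1 + 2)/2 = 0.5
E[Y] = 7 * 0.5 = 3.5

3.5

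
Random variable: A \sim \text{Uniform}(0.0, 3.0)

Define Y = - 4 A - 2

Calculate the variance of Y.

For Y = aA + b: Var(Y) = a² * Var(A)
Var(A) = (3 - 0)^2/12 = 0.75
Var(Y) = (-4)² * 0.75 = 16 * 0.75 = 12

12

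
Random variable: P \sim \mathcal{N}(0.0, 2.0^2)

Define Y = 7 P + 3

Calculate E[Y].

For Y = 7P + 3:
E[Y] = 7 * E[P] + 3
E[P] = 0.0 = 0
E[Y] = 7 * 0 + 3 = 3

3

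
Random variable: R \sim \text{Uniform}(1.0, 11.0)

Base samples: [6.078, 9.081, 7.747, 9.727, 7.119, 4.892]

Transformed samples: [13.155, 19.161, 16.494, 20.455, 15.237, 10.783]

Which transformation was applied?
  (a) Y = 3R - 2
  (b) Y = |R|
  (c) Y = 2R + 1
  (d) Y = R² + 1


Checking option (c) Y = 2R + 1:
  R = 6.078 -> Y = 13.155 ✓
  R = 9.081 -> Y = 19.161 ✓
  R = 7.747 -> Y = 16.494 ✓
All samples match this transformation.

(c) 2R + 1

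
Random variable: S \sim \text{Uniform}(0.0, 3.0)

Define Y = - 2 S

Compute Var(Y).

For Y = aS + b: Var(Y) = a² * Var(S)
Var(S) = (3 - 0)^2/12 = 0.75
Var(Y) = (-2)² * 0.75 = 4 * 0.75 = 3

3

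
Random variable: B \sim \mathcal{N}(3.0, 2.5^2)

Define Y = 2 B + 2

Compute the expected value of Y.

For Y = 2B + 2:
E[Y] = 2 * E[B] + 2
E[B] = 3.0 = 3
E[Y] = 2 * 3 + 2 = 8

8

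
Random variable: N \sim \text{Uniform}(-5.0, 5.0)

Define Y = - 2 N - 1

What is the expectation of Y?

For Y = -2N - 1:
E[Y] = -2 * E[N] - 1
E[N] = (-5 + 5)/2 = 0
E[Y] = -2 * 0 - 1 = -1

-1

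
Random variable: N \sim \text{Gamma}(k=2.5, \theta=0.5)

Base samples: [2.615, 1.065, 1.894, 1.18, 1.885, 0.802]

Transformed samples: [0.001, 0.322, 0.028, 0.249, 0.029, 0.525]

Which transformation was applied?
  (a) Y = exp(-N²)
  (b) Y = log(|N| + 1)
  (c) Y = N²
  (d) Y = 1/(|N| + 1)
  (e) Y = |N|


Checking option (a) Y = exp(-N²):
  N = 2.615 -> Y = 0.001 ✓
  N = 1.065 -> Y = 0.322 ✓
  N = 1.894 -> Y = 0.028 ✓
All samples match this transformation.

(a) exp(-N²)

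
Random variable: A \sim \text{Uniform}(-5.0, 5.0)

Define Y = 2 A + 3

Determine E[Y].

For Y = 2A + 3:
E[Y] = 2 * E[A] + 3
E[A] = (-5 + 5)/2 = 0
E[Y] = 2 * 0 + 3 = 3

3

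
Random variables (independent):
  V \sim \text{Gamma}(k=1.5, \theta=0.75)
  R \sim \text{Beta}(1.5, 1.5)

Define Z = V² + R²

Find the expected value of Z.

E[Z] = E[V²] + E[R²]
E[V²] = Var(V) + E[V]² = 0.84375 + 1.265625 = 2.109375
E[R²] = Var(R) + E[R]² = 0.0625 + 0.25 = 0.3125
E[Z] = 2.109375 + 0.3125 = 2.421875

2.421875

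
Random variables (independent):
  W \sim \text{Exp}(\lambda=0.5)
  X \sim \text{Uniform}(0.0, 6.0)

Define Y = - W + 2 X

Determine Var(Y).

For independent RVs: Var(aX + bY) = a²Var(X) + b²Var(Y)
Var(W) = 4
Var(X) = 3
Var(Y) = (-1)²*4 + 2²*3
= 1*4 + 4*3 = 16

16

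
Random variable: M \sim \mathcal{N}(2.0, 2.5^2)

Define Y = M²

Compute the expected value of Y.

E[M²] = Var(M) + (E[M])² = 6.25 + 4 = 10.25

10.25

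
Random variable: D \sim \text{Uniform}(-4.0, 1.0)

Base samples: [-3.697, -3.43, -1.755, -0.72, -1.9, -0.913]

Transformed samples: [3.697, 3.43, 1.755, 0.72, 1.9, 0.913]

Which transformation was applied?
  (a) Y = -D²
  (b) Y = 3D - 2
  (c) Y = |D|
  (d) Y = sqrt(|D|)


Checking option (c) Y = |D|:
  D = -3.697 -> Y = 3.697 ✓
  D = -3.43 -> Y = 3.43 ✓
  D = -1.755 -> Y = 1.755 ✓
All samples match this transformation.

(c) |D|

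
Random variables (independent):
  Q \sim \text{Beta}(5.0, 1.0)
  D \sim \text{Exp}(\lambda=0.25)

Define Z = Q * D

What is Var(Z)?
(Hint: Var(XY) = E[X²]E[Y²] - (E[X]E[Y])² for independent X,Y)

Var(XY) = E[X²]E[Y²] - (E[X]E[Y])²
E[Q] = 0.83333333, Var(Q) = 0.01984127
E[D] = 4, Var(D) = 16
E[Q²] = 0.01984127 + 0.83333333² = 0.71428571
E[D²] = 16 + 4² = 32
Var(Z) = 0.71428571*32 - (0.83333333*4)²
= 22.857143 - 11.111111 = 11.746032

11.746032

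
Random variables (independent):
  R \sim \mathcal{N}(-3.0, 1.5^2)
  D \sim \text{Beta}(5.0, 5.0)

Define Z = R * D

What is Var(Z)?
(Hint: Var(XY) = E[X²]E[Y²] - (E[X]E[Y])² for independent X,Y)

Var(XY) = E[X²]E[Y²] - (E[X]E[Y])²
E[R] = -3, Var(R) = 2.25
E[D] = 0.5, Var(D) = 0.022727273
E[R²] = 2.25 + (-3)² = 11.25
E[D²] = 0.022727273 + 0.5² = 0.27272727
Var(Z) = 11.25*0.27272727 - (-3*0.5)²
= 3.0681818 - 2.25 = 0.81818182

0.81818182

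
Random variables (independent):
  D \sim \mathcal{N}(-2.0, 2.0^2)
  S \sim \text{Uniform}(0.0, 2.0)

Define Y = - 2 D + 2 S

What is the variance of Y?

For independent RVs: Var(aX + bY) = a²Var(X) + b²Var(Y)
Var(D) = 4
Var(S) = 0.33333333
Var(Y) = (-2)²*4 + 2²*0.33333333
= 4*4 + 4*0.33333333 = 17.333333

17.333333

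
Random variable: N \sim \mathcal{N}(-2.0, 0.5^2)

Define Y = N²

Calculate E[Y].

E[N²] = Var(N) + (E[N])² = 0.25 + 4 = 4.25

4.25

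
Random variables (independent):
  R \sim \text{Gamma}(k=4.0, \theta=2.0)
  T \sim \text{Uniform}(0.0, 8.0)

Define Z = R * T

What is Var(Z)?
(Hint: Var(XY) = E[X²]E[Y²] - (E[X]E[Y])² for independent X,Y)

Var(XY) = E[X²]E[Y²] - (E[X]E[Y])²
E[R] = 8, Var(R) = 16
E[T] = 4, Var(T) = 5.3333333
E[R²] = 16 + 8² = 80
E[T²] = 5.3333333 + 4² = 21.333333
Var(Z) = 80*21.333333 - (8*4)²
= 1706.6667 - 1024 = 682.66667

682.66667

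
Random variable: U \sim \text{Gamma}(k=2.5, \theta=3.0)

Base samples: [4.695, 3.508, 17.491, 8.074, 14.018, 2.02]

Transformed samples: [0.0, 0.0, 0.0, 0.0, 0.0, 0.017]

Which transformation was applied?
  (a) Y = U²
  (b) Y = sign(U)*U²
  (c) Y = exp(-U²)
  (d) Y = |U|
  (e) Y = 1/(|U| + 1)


Checking option (c) Y = exp(-U²):
  U = 4.695 -> Y = 0.0 ✓
  U = 3.508 -> Y = 0.0 ✓
  U = 17.491 -> Y = 0.0 ✓
All samples match this transformation.

(c) exp(-U²)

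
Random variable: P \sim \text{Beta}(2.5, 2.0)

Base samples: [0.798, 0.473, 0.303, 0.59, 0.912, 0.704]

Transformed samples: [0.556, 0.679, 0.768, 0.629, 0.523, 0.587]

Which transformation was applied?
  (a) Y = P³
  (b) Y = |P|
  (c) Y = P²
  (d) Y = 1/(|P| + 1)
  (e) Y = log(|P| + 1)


Checking option (d) Y = 1/(|P| + 1):
  P = 0.798 -> Y = 0.556 ✓
  P = 0.473 -> Y = 0.679 ✓
  P = 0.303 -> Y = 0.768 ✓
All samples match this transformation.

(d) 1/(|P| + 1)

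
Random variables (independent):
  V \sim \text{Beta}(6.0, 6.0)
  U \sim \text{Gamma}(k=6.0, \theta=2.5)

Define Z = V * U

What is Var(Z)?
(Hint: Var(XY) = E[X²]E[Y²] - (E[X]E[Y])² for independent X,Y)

Var(XY) = E[X²]E[Y²] - (E[X]E[Y])²
E[V] = 0.5, Var(V) = 0.019230769
E[U] = 15, Var(U) = 37.5
E[V²] = 0.019230769 + 0.5² = 0.26923077
E[U²] = 37.5 + 15² = 262.5
Var(Z) = 0.26923077*262.5 - (0.5*15)²
= 70.673077 - 56.25 = 14.423077

14.423077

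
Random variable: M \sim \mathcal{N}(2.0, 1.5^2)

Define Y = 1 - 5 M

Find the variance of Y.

For Y = aM + b: Var(Y) = a² * Var(M)
Var(M) = 1.5^2 = 2.25
Var(Y) = (-5)² * 2.25 = 25 * 2.25 = 56.25

56.25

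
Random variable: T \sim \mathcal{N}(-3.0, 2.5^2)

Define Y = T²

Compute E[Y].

Using E[X²] = Var(X) + (E[X])²:
E[T] = -3
Var(T) = 2.5^2 = 6.25
E[T²] = 6.25 + (-3)² = 6.25 + 9 = 15.25

15.25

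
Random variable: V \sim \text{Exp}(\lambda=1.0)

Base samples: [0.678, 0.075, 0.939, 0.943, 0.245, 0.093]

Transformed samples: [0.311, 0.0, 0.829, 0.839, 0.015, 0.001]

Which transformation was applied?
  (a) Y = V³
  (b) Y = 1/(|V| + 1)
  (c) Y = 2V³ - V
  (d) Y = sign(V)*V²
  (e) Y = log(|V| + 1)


Checking option (a) Y = V³:
  V = 0.678 -> Y = 0.311 ✓
  V = 0.075 -> Y = 0.0 ✓
  V = 0.939 -> Y = 0.829 ✓
All samples match this transformation.

(a) V³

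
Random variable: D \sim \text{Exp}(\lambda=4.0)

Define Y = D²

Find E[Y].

E[D²] = Var(D) + (E[D])² = 0.0625 + 0.0625 = 0.125

0.125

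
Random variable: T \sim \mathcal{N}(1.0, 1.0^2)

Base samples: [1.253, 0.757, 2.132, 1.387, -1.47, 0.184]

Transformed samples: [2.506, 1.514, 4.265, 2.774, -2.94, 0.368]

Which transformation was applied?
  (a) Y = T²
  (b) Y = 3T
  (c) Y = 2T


Checking option (c) Y = 2T:
  T = 1.253 -> Y = 2.506 ✓
  T = 0.757 -> Y = 1.514 ✓
  T = 2.132 -> Y = 4.265 ✓
All samples match this transformation.

(c) 2T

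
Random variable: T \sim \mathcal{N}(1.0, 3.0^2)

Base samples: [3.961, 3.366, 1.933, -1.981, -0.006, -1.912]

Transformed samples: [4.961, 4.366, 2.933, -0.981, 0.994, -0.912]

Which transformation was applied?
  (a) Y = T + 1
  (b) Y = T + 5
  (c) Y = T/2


Checking option (a) Y = T + 1:
  T = 3.961 -> Y = 4.961 ✓
  T = 3.366 -> Y = 4.366 ✓
  T = 1.933 -> Y = 2.933 ✓
All samples match this transformation.

(a) T + 1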